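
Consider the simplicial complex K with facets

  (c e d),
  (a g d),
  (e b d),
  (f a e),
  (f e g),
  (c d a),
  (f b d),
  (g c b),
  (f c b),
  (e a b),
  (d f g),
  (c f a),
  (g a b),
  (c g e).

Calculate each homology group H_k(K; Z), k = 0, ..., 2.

Take the total order a < b < c < d < e < f < g on the vertex set. Then K (dimension 2) consists of the simplices:

  0-simplices (7): a, b, c, d, e, f, g
  1-simplices (21): ab, ac, ad, ae, af, ag, bc, bd, be, bf, bg, cd, ce, cf, cg, de, df, dg, ef, eg, fg
  2-simplices (14): abe, abg, acd, acf, adg, aef, bcf, bcg, bde, bdf, cde, ceg, dfg, efg

giving chain groups C_0 ≅ Z^7, C_1 ≅ Z^21, C_2 ≅ Z^14.

∂_1: C_1 → C_0 maps an edge to its endpoints' difference, ∂[p,q] = q − p. For instance
  ∂bg = g − b.
The 7×21 boundary matrix has rank 6 and Smith normal form diag(1,1,1,1,1,1).

Boundary ∂_2: C_2 → C_1 sends each 2-simplex [p,q,r] to [q,r] − [p,r] + [p,q]. For instance
  ∂bdf = df − bf + bd,
  ∂acf = cf − af + ac.
The resulting 21×14 matrix has rank 13, and its Smith normal form has invariant factors (1,1,1,1,1,1,1,1,1,1,1,1,1).

From H_k ≅ ker(∂_k) / im(∂_{k+1}) we obtain:

  H_0: rank C_0 − rank ∂_1 = 7 − 6 = 1, and the invariant factors of ∂_1 are all 1, so H_0 ≅ Z.
  H_1: rank ker ∂_1 − rank ∂_2 = (21 − 6) − 13 = 2, and the invariant factors of ∂_2 are all 1, so H_1 ≅ Z^2.
  H_2: rank ker ∂_2 − rank ∂_3 = (14 − 13) − 0 = 1, and there is no ∂_3, so H_2 ≅ Z.

H_0 ≅ Z,  H_1 ≅ Z^2,  H_2 ≅ Z.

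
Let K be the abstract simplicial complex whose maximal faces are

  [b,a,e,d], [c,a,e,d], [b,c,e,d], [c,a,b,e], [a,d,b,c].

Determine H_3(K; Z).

H_3 = Z.

K has 5 vertices, 10 edges, 10 triangles, 5 3-simplices.
rank ∂_3 = 4, rank ∂_4 = 0 ⇒ b_3 = 5 − 4 − 0 = 1. So H_3 ≅ Z.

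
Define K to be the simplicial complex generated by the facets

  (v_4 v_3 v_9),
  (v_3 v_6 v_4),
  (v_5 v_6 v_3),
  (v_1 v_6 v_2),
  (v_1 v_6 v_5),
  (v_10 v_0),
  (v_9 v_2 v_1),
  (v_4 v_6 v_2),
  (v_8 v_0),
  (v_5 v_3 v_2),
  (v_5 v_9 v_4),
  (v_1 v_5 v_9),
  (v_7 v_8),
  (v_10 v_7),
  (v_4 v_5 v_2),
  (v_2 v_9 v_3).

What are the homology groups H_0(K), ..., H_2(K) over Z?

K has 11 vertices, 22 edges, 12 triangles.
rank ∂_0 = 0, rank ∂_1 = 9 ⇒ b_0 = 11 − 0 − 9 = 2; all invariant factors of ∂_1 are 1 so no torsion. So H_0 ≅ Z^2.
rank ∂_1 = 9, rank ∂_2 = 12 ⇒ b_1 = 22 − 9 − 12 = 1; ∂_2 has invariant factor(s) [2] giving torsion. So H_1 ≅ Z ⊕ Z/2.
rank ∂_2 = 12, rank ∂_3 = 0 ⇒ b_2 = 12 − 12 − 0 = 0. So H_2 ≅ 0.

H_0 ≅ Z^2,  H_1 ≅ Z ⊕ Z/2,  H_2 = 0.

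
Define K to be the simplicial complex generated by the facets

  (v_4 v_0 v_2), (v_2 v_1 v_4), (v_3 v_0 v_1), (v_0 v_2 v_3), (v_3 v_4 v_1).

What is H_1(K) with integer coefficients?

H_1 ≅ Z.

Fix the vertex order v_0 < v_1 < v_2 < v_3 < v_4 and write every simplex with vertices in increasing order. Then dim K = 2 and the simplices of K are:

  0-simplices (5): [v_0], [v_1], [v_2], [v_3], [v_4]
  1-simplices (10): [v_0,v_1], [v_0,v_2], [v_0,v_3], [v_0,v_4], [v_1,v_2], [v_1,v_3], [v_1,v_4], [v_2,v_3], [v_2,v_4], [v_3,v_4]
  2-simplices (5): [v_0,v_1,v_3], [v_0,v_2,v_3], [v_0,v_2,v_4], [v_1,v_2,v_4], [v_1,v_3,v_4]

so the chain groups are C_0 ≅ Z^5, C_1 ≅ Z^10, C_2 ≅ Z^5.

The boundary map ∂_1: C_1 → C_0 is given by ∂[p,q] = [q] − [p].
This gives a 5×10 integer matrix of rank 4; reducing to Smith normal form yields diagonal entries (1,1,1,1).

∂_2: C_2 → C_1 acts by ∂[p,q,r] = [q,r] − [p,r] + [p,q]. For instance
  ∂[v_0,v_1,v_3] = [v_1,v_3] − [v_0,v_3] + [v_0,v_1],
  ∂[v_1,v_3,v_4] = [v_3,v_4] − [v_1,v_4] + [v_1,v_3].
The 10×5 boundary matrix has rank 5 and Smith normal form diag(1,1,1,1,1).

Reading off H_k = ker ∂_k / im ∂_{k+1}:

  H_1: rank ker ∂_1 − rank ∂_2 = (10 − 4) − 5 = 1, and the invariant factors of ∂_2 are all 1, so H_1 ≅ Z.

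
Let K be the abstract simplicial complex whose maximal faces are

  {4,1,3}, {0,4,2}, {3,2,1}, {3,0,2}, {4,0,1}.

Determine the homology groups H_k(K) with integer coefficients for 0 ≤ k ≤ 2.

Order the vertices as 0 < 1 < 2 < 3 < 4. Listing each simplex with vertices in this order, K has dimension 2 with simplices:

  0-simplices (5): [0], [1], [2], [3], [4]
  1-simplices (10): [0,1], [0,2], [0,3], [0,4], [1,2], [1,3], [1,4], [2,3], [2,4], [3,4]
  2-simplices (5): [0,1,4], [0,2,3], [0,2,4], [1,2,3], [1,3,4]

giving chain groups C_0 ≅ Z^5, C_1 ≅ Z^10, C_2 ≅ Z^5.

The boundary map ∂_1: C_1 → C_0 maps an edge to its endpoints' difference, ∂[p,q] = q − p.
The resulting 5×10 matrix has rank 4, and its Smith normal form has invariant factors (1,1,1,1).

Boundary ∂_2: C_2 → C_1 acts by ∂[p,q,r] = [q,r] − [p,r] + [p,q]. For instance
  ∂[0,1,4] = [1,4] − [0,4] + [0,1],
  ∂[0,2,3] = [2,3] − [0,3] + [0,2].
This gives a 10×5 integer matrix of rank 5; reducing to Smith normal form yields diagonal entries (1,1,1,1,1).

Reading off H_k = ker ∂_k / im ∂_{k+1}:

  H_0: rank C_0 − rank ∂_1 = 5 − 4 = 1, and the invariant factors of ∂_1 are all 1, so H_0 ≅ Z.
  H_1: rank ker ∂_1 − rank ∂_2 = (10 − 4) − 5 = 1, and the invariant factors of ∂_2 are all 1, so H_1 ≅ Z.
  H_2: rank ker ∂_2 − rank ∂_3 = (5 − 5) − 0 = 0, and there is no ∂_3, so H_2 ≅ 0.

As a check, the Euler characteristic is 5 − 10 + 5 = 0, which agrees with 1 − 1 + 0 = 0.

H_0 = Z,  H_1 = Z,  H_2 = 0.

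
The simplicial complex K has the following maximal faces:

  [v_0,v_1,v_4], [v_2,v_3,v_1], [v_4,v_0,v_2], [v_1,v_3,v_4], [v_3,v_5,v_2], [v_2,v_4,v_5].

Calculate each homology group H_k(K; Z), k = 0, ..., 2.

K has 6 vertices, 12 edges, 6 triangles.
rank ∂_0 = 0, rank ∂_1 = 5 ⇒ b_0 = 6 − 0 − 5 = 1; all invariant factors of ∂_1 are 1 so no torsion. So H_0 = Z.
rank ∂_1 = 5, rank ∂_2 = 6 ⇒ b_1 = 12 − 5 − 6 = 1; all invariant factors of ∂_2 are 1 so no torsion. So H_1 = Z.
rank ∂_2 = 6, rank ∂_3 = 0 ⇒ b_2 = 6 − 6 − 0 = 0. So H_2 = 0.

H_0 = Z,  H_1 = Z,  H_2 = 0.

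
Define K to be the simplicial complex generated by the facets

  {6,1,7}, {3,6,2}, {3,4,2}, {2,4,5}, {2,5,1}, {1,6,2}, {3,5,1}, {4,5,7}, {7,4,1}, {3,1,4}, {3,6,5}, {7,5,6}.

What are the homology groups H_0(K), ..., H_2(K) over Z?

Order the vertices as 1 < 2 < 3 < 4 < 5 < 6 < 7. Listing each simplex with vertices in this order, K has dimension 2 with simplices:

  0-simplices (7): [1], [2], [3], [4], [5], [6], [7]
  1-simplices (18): [1,2], [1,3], [1,4], [1,5], [1,6], [1,7], [2,3], [2,4], [2,5], [2,6], [3,4], [3,5], [3,6], [4,5], [4,7], [5,6], [5,7], [6,7]
  2-simplices (12): [1,2,5], [1,2,6], [1,3,4], [1,3,5], [1,4,7], [1,6,7], [2,3,4], [2,3,6], [2,4,5], [3,5,6], [4,5,7], [5,6,7]

so the chain groups are C_0 ≅ Z^7, C_1 ≅ Z^18, C_2 ≅ Z^12.

Boundary ∂_1: C_1 → C_0 maps an edge to its endpoints' difference, ∂[p,q] = q − p.
This gives a 7×18 integer matrix of rank 6; reducing to Smith normal form yields diagonal entries (1,1,1,1,1,1).

The boundary map ∂_2: C_2 → C_1 sends each 2-simplex [p,q,r] to [q,r] − [p,r] + [p,q]. For instance
  ∂[1,2,5] = [2,5] − [1,5] + [1,2],
  ∂[1,4,7] = [4,7] − [1,7] + [1,4].
The 18×12 boundary matrix has rank 12 and Smith normal form diag(1,1,1,1,1,1,1,1,1,1,1,2).

Reading off H_k = ker ∂_k / im ∂_{k+1}:

  H_0: rank C_0 − rank ∂_1 = 7 − 6 = 1, and the invariant factors of ∂_1 are all 1, so H_0 ≅ Z.
  H_1: rank ker ∂_1 − rank ∂_2 = (18 − 6) − 12 = 0, and ∂_2 has invariant factor 2 > 1, so H_1 ≅ Z/2.
  H_2: rank ker ∂_2 − rank ∂_3 = (12 − 12) − 0 = 0, and there is no ∂_3, so H_2 ≅ 0.

H_0 = Z,  H_1 = Z/2,  H_2 = 0.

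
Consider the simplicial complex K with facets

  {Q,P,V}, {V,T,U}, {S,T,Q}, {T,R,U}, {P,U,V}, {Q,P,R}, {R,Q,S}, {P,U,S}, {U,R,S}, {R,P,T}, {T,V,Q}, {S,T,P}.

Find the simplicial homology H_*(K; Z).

H_0 = Z,  H_1 = Z/2,  H_2 = 0.

Fix the vertex order P < Q < R < S < T < U < V and write every simplex with vertices in increasing order. Then dim K = 2 and the simplices of K are:

  0-simplices (7): P, Q, R, S, T, U, V
  1-simplices (18): PQ, PR, PS, PT, PU, PV, QR, QS, QT, QV, RS, RT, RU, ST, SU, TU, TV, UV
  2-simplices (12): PQR, PQV, PRT, PST, PSU, PUV, QRS, QST, QTV, RSU, RTU, TUV

giving chain groups C_0 ≅ Z^7, C_1 ≅ Z^18, C_2 ≅ Z^12.

The boundary map ∂_1: C_1 → C_0 is given by ∂[p,q] = [q] − [p]. For instance
  ∂PT = T − P.
This gives a 7×18 integer matrix of rank 6; reducing to Smith normal form yields diagonal entries (1,1,1,1,1,1).

Boundary ∂_2: C_2 → C_1 acts by ∂[p,q,r] = [q,r] − [p,r] + [p,q]. For instance
  ∂PQR = QR − PR + PQ,
  ∂RTU = TU − RU + RT.
The resulting 18×12 matrix has rank 12, and its Smith normal form has invariant factors (1,1,1,1,1,1,1,1,1,1,1,2).

Computing H_k = (kernel of ∂_k) / (image of ∂_{k+1}):

  H_0: rank C_0 − rank ∂_1 = 7 − 6 = 1, and the invariant factors of ∂_1 are all 1, so H_0 = Z.
  H_1: rank ker ∂_1 − rank ∂_2 = (18 − 6) − 12 = 0, and ∂_2 has invariant factor 2 > 1, so H_1 = Z/2.
  H_2: rank ker ∂_2 − rank ∂_3 = (12 − 12) − 0 = 0, and there is no ∂_3, so H_2 = 0.

As a check, the Euler characteristic is 7 − 18 + 12 = 1, which agrees with 1 − 0 + 0 = 1.
(K is a triangulation of the real projective plane RP^2.)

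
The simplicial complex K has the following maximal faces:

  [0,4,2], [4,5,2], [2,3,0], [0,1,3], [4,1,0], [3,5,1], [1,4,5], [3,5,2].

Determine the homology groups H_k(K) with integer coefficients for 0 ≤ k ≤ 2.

Order the vertices as 0 < 1 < 2 < 3 < 4 < 5. Listing each simplex with vertices in this order, K has dimension 2 with simplices:

  0-simplices (6): [0], [1], [2], [3], [4], [5]
  1-simplices (12): [0,1], [0,2], [0,3], [0,4], [1,3], [1,4], [1,5], [2,3], [2,4], [2,5], [3,5], [4,5]
  2-simplices (8): [0,1,3], [0,1,4], [0,2,3], [0,2,4], [1,3,5], [1,4,5], [2,3,5], [2,4,5]

giving chain groups C_0 ≅ Z^6, C_1 ≅ Z^12, C_2 ≅ Z^8.

∂_1: C_1 → C_0 maps an edge to its endpoints' difference, ∂[p,q] = q − p.
As a 6×12 matrix over Z this has rank 5, with invariant factors (1,1,1,1,1).

∂_2: C_2 → C_1 acts by ∂[p,q,r] = [q,r] − [p,r] + [p,q]. For instance
  ∂[1,3,5] = [3,5] − [1,5] + [1,3],
  ∂[2,3,5] = [3,5] − [2,5] + [2,3].
The 12×8 boundary matrix has rank 7 and Smith normal form diag(1,1,1,1,1,1,1).

Now H_k = ker ∂_k / im ∂_{k+1}, so:

  H_0: rank C_0 − rank ∂_1 = 6 − 5 = 1, and the invariant factors of ∂_1 are all 1, so H_0 ≅ Z.
  H_1: rank ker ∂_1 − rank ∂_2 = (12 − 5) − 7 = 0, and the invariant factors of ∂_2 are all 1, so H_1 ≅ 0.
  H_2: rank ker ∂_2 − rank ∂_3 = (8 − 7) − 0 = 1, and there is no ∂_3, so H_2 ≅ Z.

H_0 = Z,  H_1 = 0,  H_2 = Z.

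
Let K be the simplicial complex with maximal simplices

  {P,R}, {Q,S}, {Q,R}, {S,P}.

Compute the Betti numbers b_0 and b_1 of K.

b_0 = 1, b_1 = 1.

Fix the vertex order P < Q < R < S and write every simplex with vertices in increasing order. Then dim K = 1 and the simplices of K are:

  0-simplices (4): P, Q, R, S
  1-simplices (4): PR, PS, QR, QS

giving chain groups C_0 ≅ Z^4, C_1 ≅ Z^4.

∂_1: C_1 → C_0 maps an edge to its endpoints' difference, ∂[p,q] = q − p.
The 4×4 boundary matrix has rank 3 and Smith normal form diag(1,1,1).

From H_k ≅ ker(∂_k) / im(∂_{k+1}) we obtain:

  H_0: rank C_0 − rank ∂_1 = 4 − 3 = 1, and the invariant factors of ∂_1 are all 1, so H_0 ≅ Z.
  H_1: rank ker ∂_1 − rank ∂_2 = (4 − 3) − 0 = 1, and there is no ∂_2, so H_1 ≅ Z.

Hence the Betti numbers are b_0 = 1, b_1 = 1.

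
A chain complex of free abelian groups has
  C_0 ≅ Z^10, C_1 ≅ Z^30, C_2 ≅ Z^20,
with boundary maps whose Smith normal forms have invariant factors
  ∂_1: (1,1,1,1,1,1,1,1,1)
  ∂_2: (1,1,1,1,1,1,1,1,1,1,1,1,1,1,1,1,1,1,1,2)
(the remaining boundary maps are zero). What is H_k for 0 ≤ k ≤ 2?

H_0: b_0 = 10 − 0 − 9 = 1; torsion from ∂_1 factors > 1: none. So H_0 = Z.
H_1: b_1 = 30 − 9 − 20 = 1; torsion from ∂_2 factors > 1: [2]. So H_1 = Z ⊕ Z/2Z.
H_2: b_2 = 20 − 20 − 0 = 0; torsion from ∂_3 factors > 1: none. So H_2 = 0.

H_0 = Z,  H_1 = Z ⊕ Z/2Z,  H_2 = 0.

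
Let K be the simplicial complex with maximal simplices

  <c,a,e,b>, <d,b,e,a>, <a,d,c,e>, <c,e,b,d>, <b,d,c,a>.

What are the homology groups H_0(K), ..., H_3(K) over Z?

H_0 = Z,  H_1 = 0,  H_2 = 0,  H_3 = Z.

Take the total order a < b < c < d < e on the vertex set. Then K (dimension 3) consists of the simplices:

  0-simplices (5): a, b, c, d, e
  1-simplices (10): ab, ac, ad, ae, bc, bd, be, cd, ce, de
  2-simplices (10): abc, abd, abe, acd, ace, ade, bcd, bce, bde, cde
  3-simplices (5): abcd, abce, abde, acde, bcde

so the chain groups are C_0 ≅ Z^5, C_1 ≅ Z^10, C_2 ≅ Z^10, C_3 ≅ Z^5.

The boundary map ∂_1: C_1 → C_0 is given by ∂[p,q] = [q] − [p].
As a 5×10 matrix over Z this has rank 4, with invariant factors (1,1,1,1).

Boundary ∂_2: C_2 → C_1 acts by ∂[p,q,r] = [q,r] − [p,r] + [p,q]. For instance
  ∂abd = bd − ad + ab,
  ∂ade = de − ae + ad.
The 10×10 boundary matrix has rank 6 and Smith normal form diag(1,1,1,1,1,1).

Boundary ∂_3: C_3 → C_2 sends each 3-simplex σ to the alternating sum Σ_i (−1)^i (σ with its i-th vertex removed). For instance
  ∂bcde = cde − bde + bce − bcd,
  ∂acde = cde − ade + ace − acd.
The resulting 10×5 matrix has rank 4, and its Smith normal form has invariant factors (1,1,1,1).

From H_k ≅ ker(∂_k) / im(∂_{k+1}) we obtain:

  H_0: rank C_0 − rank ∂_1 = 5 − 4 = 1, and the invariant factors of ∂_1 are all 1, so H_0 ≅ Z.
  H_1: rank ker ∂_1 − rank ∂_2 = (10 − 4) − 6 = 0, and the invariant factors of ∂_2 are all 1, so H_1 ≅ 0.
  H_2: rank ker ∂_2 − rank ∂_3 = (10 − 6) − 4 = 0, and the invariant factors of ∂_3 are all 1, so H_2 ≅ 0.
  H_3: rank ker ∂_3 − rank ∂_4 = (5 − 4) − 0 = 1, and there is no ∂_4, so H_3 ≅ Z.

As a check, the Euler characteristic is 5 − 10 + 10 − 5 = 0, which agrees with 1 − 0 + 0 − 1 = 0.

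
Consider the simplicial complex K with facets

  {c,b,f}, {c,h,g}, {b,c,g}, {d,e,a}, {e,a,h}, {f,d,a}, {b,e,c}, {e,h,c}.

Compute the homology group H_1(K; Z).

H_1 = Z.

Order the vertices as a < b < c < d < e < f < g < h. Listing each simplex with vertices in this order, K has dimension 2 with simplices:

  0-simplices (8): a, b, c, d, e, f, g, h
  1-simplices (16): ad, ae, af, ah, bc, be, bf, bg, ce, cf, cg, ch, de, df, eh, gh
  2-simplices (8): ade, adf, aeh, bce, bcf, bcg, ceh, cgh

so the chain groups are C_0 ≅ Z^8, C_1 ≅ Z^16, C_2 ≅ Z^8.

The boundary map ∂_1: C_1 → C_0 sends each edge [p,q] (with p < q) to q − p.
The 8×16 boundary matrix has rank 7 and Smith normal form diag(1,1,1,1,1,1,1).

Boundary ∂_2: C_2 → C_1 maps a triangle to the signed sum of its edges. For instance
  ∂bcf = cf − bf + bc,
  ∂adf = df − af + ad.
The 16×8 boundary matrix has rank 8 and Smith normal form diag(1,1,1,1,1,1,1,1).

Reading off H_k = ker ∂_k / im ∂_{k+1}:

  H_1: rank ker ∂_1 − rank ∂_2 = (16 − 7) − 8 = 1, and the invariant factors of ∂_2 are all 1, so H_1 ≅ Z.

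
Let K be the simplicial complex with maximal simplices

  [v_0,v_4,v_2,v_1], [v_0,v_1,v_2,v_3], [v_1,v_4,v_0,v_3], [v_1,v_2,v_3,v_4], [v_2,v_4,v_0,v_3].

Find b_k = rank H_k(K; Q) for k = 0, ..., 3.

We work with the vertex ordering v_0 < v_1 < v_2 < v_3 < v_4. The simplices of K, each written with vertices in increasing order, are:

  0-simplices (5): [v_0], [v_1], [v_2], [v_3], [v_4]
  1-simplices (10): [v_0,v_1], [v_0,v_2], [v_0,v_3], [v_0,v_4], [v_1,v_2], [v_1,v_3], [v_1,v_4], [v_2,v_3], [v_2,v_4], [v_3,v_4]
  2-simplices (10): [v_0,v_1,v_2], [v_0,v_1,v_3], [v_0,v_1,v_4], [v_0,v_2,v_3], [v_0,v_2,v_4], [v_0,v_3,v_4], [v_1,v_2,v_3], [v_1,v_2,v_4], [v_1,v_3,v_4], [v_2,v_3,v_4]
  3-simplices (5): [v_0,v_1,v_2,v_3], [v_0,v_1,v_2,v_4], [v_0,v_1,v_3,v_4], [v_0,v_2,v_3,v_4], [v_1,v_2,v_3,v_4]

so the chain groups are C_0 ≅ Z^5, C_1 ≅ Z^10, C_2 ≅ Z^10, C_3 ≅ Z^5.

∂_1: C_1 → C_0 is given by ∂[p,q] = [q] − [p].
This gives a 5×10 integer matrix of rank 4; reducing to Smith normal form yields diagonal entries (1,1,1,1).

∂_2: C_2 → C_1 sends each 2-simplex [p,q,r] to [q,r] − [p,r] + [p,q]. For instance
  ∂[v_0,v_2,v_3] = [v_2,v_3] − [v_0,v_3] + [v_0,v_2],
  ∂[v_0,v_1,v_3] = [v_1,v_3] − [v_0,v_3] + [v_0,v_1].
This gives a 10×10 integer matrix of rank 6; reducing to Smith normal form yields diagonal entries (1,1,1,1,1,1).

The boundary map ∂_3: C_3 → C_2 sends each 3-simplex σ to the alternating sum Σ_i (−1)^i (σ with its i-th vertex removed). For instance
  ∂[v_0,v_1,v_2,v_3] = [v_1,v_2,v_3] − [v_0,v_2,v_3] + [v_0,v_1,v_3] − [v_0,v_1,v_2],
  ∂[v_0,v_1,v_2,v_4] = [v_1,v_2,v_4] − [v_0,v_2,v_4] + [v_0,v_1,v_4] − [v_0,v_1,v_2].
The resulting 10×5 matrix has rank 4, and its Smith normal form has invariant factors (1,1,1,1).

Reading off H_k = ker ∂_k / im ∂_{k+1}:

  H_0: rank C_0 − rank ∂_1 = 5 − 4 = 1, and the invariant factors of ∂_1 are all 1, so H_0 ≅ Z.
  H_1: rank ker ∂_1 − rank ∂_2 = (10 − 4) − 6 = 0, and the invariant factors of ∂_2 are all 1, so H_1 ≅ 0.
  H_2: rank ker ∂_2 − rank ∂_3 = (10 − 6) − 4 = 0, and the invariant factors of ∂_3 are all 1, so H_2 ≅ 0.
  H_3: rank ker ∂_3 − rank ∂_4 = (5 − 4) − 0 = 1, and there is no ∂_4, so H_3 ≅ Z.

As a check, the Euler characteristic is 5 − 10 + 10 − 5 = 0, which agrees with 1 − 0 + 0 − 1 = 0.

Hence the Betti numbers are b_0 = 1, b_1 = 0, b_2 = 0, b_3 = 1.

b_0 = 1, b_1 = 0, b_2 = 0, b_3 = 1.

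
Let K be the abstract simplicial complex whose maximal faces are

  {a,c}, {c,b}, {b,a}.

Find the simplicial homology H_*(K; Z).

Order the vertices as a < b < c. Listing each simplex with vertices in this order, K has dimension 1 with simplices:

  0-simplices (3): a, b, c
  1-simplices (3): ab, ac, bc

Hence C_0 ≅ Z^3, C_1 ≅ Z^3.

Boundary ∂_1: C_1 → C_0 is given by ∂[p,q] = [q] − [p]. For instance
  ∂ac = c − a.
The resulting 3×3 matrix has rank 2, and its Smith normal form has invariant factors (1,1).

Now H_k = ker ∂_k / im ∂_{k+1}, so:

  H_0: rank C_0 − rank ∂_1 = 3 − 2 = 1, and the invariant factors of ∂_1 are all 1, so H_0 ≅ Z.
  H_1: rank ker ∂_1 − rank ∂_2 = (3 − 2) − 0 = 1, and there is no ∂_2, so H_1 ≅ Z.

As a check, the Euler characteristic is 3 − 3 = 0, which agrees with 1 − 1 = 0.

H_0 = Z,  H_1 = Z.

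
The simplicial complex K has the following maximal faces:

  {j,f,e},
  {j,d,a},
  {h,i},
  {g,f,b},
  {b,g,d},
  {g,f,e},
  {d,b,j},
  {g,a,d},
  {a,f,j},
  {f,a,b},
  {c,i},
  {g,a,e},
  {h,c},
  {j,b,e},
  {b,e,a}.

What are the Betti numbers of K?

We work with the vertex ordering a < b < c < d < e < f < g < h < i < j. The simplices of K, each written with vertices in increasing order, are:

  0-simplices (10): a, b, c, d, e, f, g, h, i, j
  1-simplices (21): ab, ad, ae, af, ag, aj, bd, be, bf, bg, bj, ch, ci, dg, dj, ef, eg, ej, fg, fj, hi
  2-simplices (12): abe, abf, adg, adj, aeg, afj, bdg, bdj, bej, bfg, efg, efj

giving chain groups C_0 ≅ Z^10, C_1 ≅ Z^21, C_2 ≅ Z^12.

The boundary map ∂_1: C_1 → C_0 maps an edge to its endpoints' difference, ∂[p,q] = q − p. For instance
  ∂ab = b − a.
The resulting 10×21 matrix has rank 8, and its Smith normal form has invariant factors (1,1,1,1,1,1,1,1).

The boundary map ∂_2: C_2 → C_1 acts by ∂[p,q,r] = [q,r] − [p,r] + [p,q]. For instance
  ∂bej = ej − bj + be,
  ∂aeg = eg − ag + ae.
This gives a 21×12 integer matrix of rank 12; reducing to Smith normal form yields diagonal entries (1,1,1,1,1,1,1,1,1,1,1,2).

Now H_k = ker ∂_k / im ∂_{k+1}, so:

  H_0: rank C_0 − rank ∂_1 = 10 − 8 = 2, and the invariant factors of ∂_1 are all 1, so H_0 = Z^2.
  H_1: rank ker ∂_1 − rank ∂_2 = (21 − 8) − 12 = 1, and ∂_2 has invariant factor 2 > 1, so H_1 = Z ⊕ Z/2Z.
  H_2: rank ker ∂_2 − rank ∂_3 = (12 − 12) − 0 = 0, and there is no ∂_3, so H_2 = 0.

(K is a triangulation of the disjoint union of the circle S^1 and the real projective plane RP^2.)

Hence the Betti numbers are b_0 = 2, b_1 = 1, b_2 = 0.

b_0 = 2, b_1 = 1, b_2 = 0.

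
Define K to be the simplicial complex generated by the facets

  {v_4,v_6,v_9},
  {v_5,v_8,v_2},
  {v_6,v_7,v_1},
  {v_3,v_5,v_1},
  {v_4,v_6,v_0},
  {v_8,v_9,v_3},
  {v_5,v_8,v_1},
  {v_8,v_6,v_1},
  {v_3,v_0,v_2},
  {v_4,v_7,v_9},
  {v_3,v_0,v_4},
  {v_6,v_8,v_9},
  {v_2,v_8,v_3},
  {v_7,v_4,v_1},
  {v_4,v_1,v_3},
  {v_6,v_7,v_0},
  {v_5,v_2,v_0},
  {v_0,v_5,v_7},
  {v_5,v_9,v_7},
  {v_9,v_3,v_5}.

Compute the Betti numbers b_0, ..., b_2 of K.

b_0 = 1, b_1 = 1, b_2 = 0.

Order the vertices as v_0 < v_1 < v_2 < v_3 < v_4 < v_5 < v_6 < v_7 < v_8 < v_9. Listing each simplex with vertices in this order, K has dimension 2 with simplices:

  0-simplices (10): [v_0], [v_1], [v_2], [v_3], [v_4], [v_5], [v_6], [v_7], [v_8], [v_9]
  1-simplices (30): (30 of them)
  2-simplices (20): (20 of them)

so the chain groups are C_0 ≅ Z^10, C_1 ≅ Z^30, C_2 ≅ Z^20.

The boundary map ∂_1: C_1 → C_0 sends each edge [p,q] (with p < q) to q − p.
This gives a 10×30 integer matrix of rank 9; reducing to Smith normal form yields diagonal entries (1,1,1,1,1,1,1,1,1).

Boundary ∂_2: C_2 → C_1 maps a triangle to the signed sum of its edges. For instance
  ∂[v_0,v_5,v_7] = [v_5,v_7] − [v_0,v_7] + [v_0,v_5],
  ∂[v_2,v_5,v_8] = [v_5,v_8] − [v_2,v_8] + [v_2,v_5].
The resulting 30×20 matrix has rank 20, and its Smith normal form has invariant factors (1,1,1,1,1,1,1,1,1,1,1,1,1,1,1,1,1,1,1,2).

Reading off H_k = ker ∂_k / im ∂_{k+1}:

  H_0: rank C_0 − rank ∂_1 = 10 − 9 = 1, and the invariant factors of ∂_1 are all 1, so H_0 = Z.
  H_1: rank ker ∂_1 − rank ∂_2 = (30 − 9) − 20 = 1, and ∂_2 has invariant factor 2 > 1, so H_1 = Z ⊕ Z/2.
  H_2: rank ker ∂_2 − rank ∂_3 = (20 − 20) − 0 = 0, and there is no ∂_3, so H_2 = 0.

Hence the Betti numbers are b_0 = 1, b_1 = 1, b_2 = 0.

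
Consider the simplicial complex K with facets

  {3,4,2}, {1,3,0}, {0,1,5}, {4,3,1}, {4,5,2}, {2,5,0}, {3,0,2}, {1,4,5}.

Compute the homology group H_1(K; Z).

H_1 ≅ 0.

Take the total order 0 < 1 < 2 < 3 < 4 < 5 on the vertex set. Then K (dimension 2) consists of the simplices:

  0-simplices (6): [0], [1], [2], [3], [4], [5]
  1-simplices (12): [0,1], [0,2], [0,3], [0,5], [1,3], [1,4], [1,5], [2,3], [2,4], [2,5], [3,4], [4,5]
  2-simplices (8): [0,1,3], [0,1,5], [0,2,3], [0,2,5], [1,3,4], [1,4,5], [2,3,4], [2,4,5]

Hence C_0 ≅ Z^6, C_1 ≅ Z^12, C_2 ≅ Z^8.

∂_1: C_1 → C_0 is given by ∂[p,q] = [q] − [p]. For instance
  ∂[1,4] = [4] − [1].
This gives a 6×12 integer matrix of rank 5; reducing to Smith normal form yields diagonal entries (1,1,1,1,1).

∂_2: C_2 → C_1 acts by ∂[p,q,r] = [q,r] − [p,r] + [p,q]. For instance
  ∂[0,1,5] = [1,5] − [0,5] + [0,1],
  ∂[1,3,4] = [3,4] − [1,4] + [1,3].
The 12×8 boundary matrix has rank 7 and Smith normal form diag(1,1,1,1,1,1,1).

Now H_k = ker ∂_k / im ∂_{k+1}, so:

  H_1: rank ker ∂_1 − rank ∂_2 = (12 − 5) − 7 = 0, and the invariant factors of ∂_2 are all 1, so H_1 = 0.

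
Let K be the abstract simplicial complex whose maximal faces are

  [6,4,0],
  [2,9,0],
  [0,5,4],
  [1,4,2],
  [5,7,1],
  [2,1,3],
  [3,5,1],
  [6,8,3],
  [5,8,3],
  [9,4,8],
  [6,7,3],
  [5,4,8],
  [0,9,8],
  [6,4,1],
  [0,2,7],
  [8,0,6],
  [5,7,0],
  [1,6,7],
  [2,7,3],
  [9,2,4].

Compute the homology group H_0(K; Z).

Fix the vertex order 0 < 1 < 2 < 3 < 4 < 5 < 6 < 7 < 8 < 9 and write every simplex with vertices in increasing order. Then dim K = 2 and the simplices of K are:

  0-simplices (10): [0], [1], [2], [3], [4], [5], [6], [7], [8], [9]
  1-simplices (30): (30 of them)
  2-simplices (20): (20 of them)

so the chain groups are C_0 ≅ Z^10, C_1 ≅ Z^30, C_2 ≅ Z^20.

The boundary map ∂_1: C_1 → C_0 maps an edge to its endpoints' difference, ∂[p,q] = q − p. For instance
  ∂[3,6] = [6] − [3].
This gives a 10×30 integer matrix of rank 9; reducing to Smith normal form yields diagonal entries (1,1,1,1,1,1,1,1,1).

∂_2: C_2 → C_1 acts by ∂[p,q,r] = [q,r] − [p,r] + [p,q]. For instance
  ∂[0,2,7] = [2,7] − [0,7] + [0,2],
  ∂[4,5,8] = [5,8] − [4,8] + [4,5].
This gives a 30×20 integer matrix of rank 20; reducing to Smith normal form yields diagonal entries (1,1,1,1,1,1,1,1,1,1,1,1,1,1,1,1,1,1,1,2).

Reading off H_k = ker ∂_k / im ∂_{k+1}:

  H_0: rank C_0 − rank ∂_1 = 10 − 9 = 1, and the invariant factors of ∂_1 are all 1, so H_0 ≅ Z.

H_0 = Z.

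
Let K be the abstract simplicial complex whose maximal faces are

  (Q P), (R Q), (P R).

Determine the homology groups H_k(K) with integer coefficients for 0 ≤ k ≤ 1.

Take the total order P < Q < R on the vertex set. Then K (dimension 1) consists of the simplices:

  0-simplices (3): P, Q, R
  1-simplices (3): PQ, PR, QR

giving chain groups C_0 ≅ Z^3, C_1 ≅ Z^3.

The boundary map ∂_1: C_1 → C_0 sends each edge [p,q] (with p < q) to q − p. For instance
  ∂PR = R − P.
The 3×3 boundary matrix has rank 2 and Smith normal form diag(1,1).

Reading off H_k = ker ∂_k / im ∂_{k+1}:

  H_0: rank C_0 − rank ∂_1 = 3 − 2 = 1, and the invariant factors of ∂_1 are all 1, so H_0 = Z.
  H_1: rank ker ∂_1 − rank ∂_2 = (3 − 2) − 0 = 1, and there is no ∂_2, so H_1 = Z.

As a check, the Euler characteristic is 3 − 3 = 0, which agrees with 1 − 1 = 0.

H_0 ≅ Z,  H_1 ≅ Z.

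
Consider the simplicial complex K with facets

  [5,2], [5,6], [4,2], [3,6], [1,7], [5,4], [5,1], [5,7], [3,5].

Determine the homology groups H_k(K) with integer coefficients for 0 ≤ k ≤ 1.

Fix the vertex order 1 < 2 < 3 < 4 < 5 < 6 < 7 and write every simplex with vertices in increasing order. Then dim K = 1 and the simplices of K are:

  0-simplices (7): [1], [2], [3], [4], [5], [6], [7]
  1-simplices (9): [1,5], [1,7], [2,4], [2,5], [3,5], [3,6], [4,5], [5,6], [5,7]

Hence C_0 ≅ Z^7, C_1 ≅ Z^9.

∂_1: C_1 → C_0 is given by ∂[p,q] = [q] − [p]. For instance
  ∂[4,5] = [5] − [4].
The resulting 7×9 matrix has rank 6, and its Smith normal form has invariant factors (1,1,1,1,1,1).

Computing H_k = (kernel of ∂_k) / (image of ∂_{k+1}):

  H_0: rank C_0 − rank ∂_1 = 7 − 6 = 1, and the invariant factors of ∂_1 are all 1, so H_0 ≅ Z.
  H_1: rank ker ∂_1 − rank ∂_2 = (9 − 6) − 0 = 3, and there is no ∂_2, so H_1 ≅ Z^3.

H_0 = Z,  H_1 = Z^3.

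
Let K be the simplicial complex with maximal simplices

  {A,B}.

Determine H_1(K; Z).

H_1 ≅ 0.

Fix the vertex order A < B and write every simplex with vertices in increasing order. Then dim K = 1 and the simplices of K are:

  0-simplices (2): A, B
  1-simplices (1): AB

Hence C_0 ≅ Z^2, C_1 ≅ Z^1.

The boundary map ∂_1: C_1 → C_0 is given by ∂[p,q] = [q] − [p]. For instance
  ∂AB = B − A.
As a 2×1 matrix over Z this has rank 1, with invariant factors (1).

From H_k ≅ ker(∂_k) / im(∂_{k+1}) we obtain:

  H_1: rank ker ∂_1 − rank ∂_2 = (1 − 1) − 0 = 0, and there is no ∂_2, so H_1 = 0.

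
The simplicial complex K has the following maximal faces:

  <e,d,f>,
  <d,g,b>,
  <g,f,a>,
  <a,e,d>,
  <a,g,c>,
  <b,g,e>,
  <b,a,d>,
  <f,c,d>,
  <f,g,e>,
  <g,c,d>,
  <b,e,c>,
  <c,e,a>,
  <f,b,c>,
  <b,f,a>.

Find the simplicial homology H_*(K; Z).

K has 7 vertices, 21 edges, 14 triangles.
rank ∂_0 = 0, rank ∂_1 = 6 ⇒ b_0 = 7 − 0 − 6 = 1; all invariant factors of ∂_1 are 1 so no torsion. So H_0 ≅ Z.
rank ∂_1 = 6, rank ∂_2 = 13 ⇒ b_1 = 21 − 6 − 13 = 2; all invariant factors of ∂_2 are 1 so no torsion. So H_1 ≅ Z^2.
rank ∂_2 = 13, rank ∂_3 = 0 ⇒ b_2 = 14 − 13 − 0 = 1. So H_2 ≅ Z.

H_0 = Z,  H_1 = Z^2,  H_2 = Z.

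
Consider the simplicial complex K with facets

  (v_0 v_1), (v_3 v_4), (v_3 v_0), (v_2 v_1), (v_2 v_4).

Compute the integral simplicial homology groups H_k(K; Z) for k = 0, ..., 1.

K has 5 vertices, 5 edges.
rank ∂_0 = 0, rank ∂_1 = 4 ⇒ b_0 = 5 − 0 − 4 = 1; all invariant factors of ∂_1 are 1 so no torsion. So H_0 = Z.
rank ∂_1 = 4, rank ∂_2 = 0 ⇒ b_1 = 5 − 4 − 0 = 1. So H_1 = Z.

H_0 = Z,  H_1 = Z.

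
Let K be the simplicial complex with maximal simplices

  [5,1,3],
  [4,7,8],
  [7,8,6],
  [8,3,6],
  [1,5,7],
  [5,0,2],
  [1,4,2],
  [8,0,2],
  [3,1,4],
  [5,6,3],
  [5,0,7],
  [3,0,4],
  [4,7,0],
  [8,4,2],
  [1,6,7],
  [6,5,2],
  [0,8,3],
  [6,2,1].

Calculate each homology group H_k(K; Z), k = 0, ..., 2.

We work with the vertex ordering 0 < 1 < 2 < 3 < 4 < 5 < 6 < 7 < 8. The simplices of K, each written with vertices in increasing order, are:

  0-simplices (9): [0], [1], [2], [3], [4], [5], [6], [7], [8]
  1-simplices (27): (27 of them)
  2-simplices (18): [0,2,5], [0,2,8], [0,3,4], [0,3,8], [0,4,7], [0,5,7], [1,2,4], [1,2,6], [1,3,4], [1,3,5], [1,5,7], [1,6,7], [2,4,8], [2,5,6], [3,5,6], [3,6,8], [4,7,8], [6,7,8]

so the chain groups are C_0 ≅ Z^9, C_1 ≅ Z^27, C_2 ≅ Z^18.

Boundary ∂_1: C_1 → C_0 is given by ∂[p,q] = [q] − [p]. For instance
  ∂[5,6] = [6] − [5].
This gives a 9×27 integer matrix of rank 8; reducing to Smith normal form yields diagonal entries (1,1,1,1,1,1,1,1).

The boundary map ∂_2: C_2 → C_1 acts by ∂[p,q,r] = [q,r] − [p,r] + [p,q]. For instance
  ∂[0,4,7] = [4,7] − [0,7] + [0,4],
  ∂[1,2,4] = [2,4] − [1,4] + [1,2].
The resulting 27×18 matrix has rank 18, and its Smith normal form has invariant factors (1,1,1,1,1,1,1,1,1,1,1,1,1,1,1,1,1,2).

Reading off H_k = ker ∂_k / im ∂_{k+1}:

  H_0: rank C_0 − rank ∂_1 = 9 − 8 = 1, and the invariant factors of ∂_1 are all 1, so H_0 ≅ Z.
  H_1: rank ker ∂_1 − rank ∂_2 = (27 − 8) − 18 = 1, and ∂_2 has invariant factor 2 > 1, so H_1 ≅ Z ⊕ Z/2Z.
  H_2: rank ker ∂_2 − rank ∂_3 = (18 − 18) − 0 = 0, and there is no ∂_3, so H_2 ≅ 0.

As a check, the Euler characteristic is 9 − 27 + 18 = 0, which agrees with 1 − 1 + 0 = 0.
(K is a triangulation of the Klein bottle.)

H_0 = Z,  H_1 = Z ⊕ Z/2Z,  H_2 = 0.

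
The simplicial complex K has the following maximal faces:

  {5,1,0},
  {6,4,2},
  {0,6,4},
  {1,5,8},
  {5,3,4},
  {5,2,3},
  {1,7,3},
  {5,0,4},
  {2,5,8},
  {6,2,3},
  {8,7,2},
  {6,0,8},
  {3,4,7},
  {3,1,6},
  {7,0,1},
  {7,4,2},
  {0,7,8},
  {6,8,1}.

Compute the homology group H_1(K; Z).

H_1 ≅ Z ⊕ Z/2.

Fix the vertex order 0 < 1 < 2 < 3 < 4 < 5 < 6 < 7 < 8 and write every simplex with vertices in increasing order. Then dim K = 2 and the simplices of K are:

  0-simplices (9): [0], [1], [2], [3], [4], [5], [6], [7], [8]
  1-simplices (27): (27 of them)
  2-simplices (18): [0,1,5], [0,1,7], [0,4,5], [0,4,6], [0,6,8], [0,7,8], [1,3,6], [1,3,7], [1,5,8], [1,6,8], [2,3,5], [2,3,6], [2,4,6], [2,4,7], [2,5,8], [2,7,8], [3,4,5], [3,4,7]

giving chain groups C_0 ≅ Z^9, C_1 ≅ Z^27, C_2 ≅ Z^18.

Boundary ∂_1: C_1 → C_0 maps an edge to its endpoints' difference, ∂[p,q] = q − p. For instance
  ∂[2,4] = [4] − [2].
The 9×27 boundary matrix has rank 8 and Smith normal form diag(1,1,1,1,1,1,1,1).

Boundary ∂_2: C_2 → C_1 sends each 2-simplex [p,q,r] to [q,r] − [p,r] + [p,q]. For instance
  ∂[0,6,8] = [6,8] − [0,8] + [0,6],
  ∂[1,3,6] = [3,6] − [1,6] + [1,3].
The resulting 27×18 matrix has rank 18, and its Smith normal form has invariant factors (1,1,1,1,1,1,1,1,1,1,1,1,1,1,1,1,1,2).

Reading off H_k = ker ∂_k / im ∂_{k+1}:

  H_1: rank ker ∂_1 − rank ∂_2 = (27 − 8) − 18 = 1, and ∂_2 has invariant factor 2 > 1, so H_1 ≅ Z ⊕ Z/2.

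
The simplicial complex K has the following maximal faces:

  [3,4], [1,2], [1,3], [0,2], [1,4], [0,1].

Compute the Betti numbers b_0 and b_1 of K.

b_0 = 1, b_1 = 2.

Fix the vertex order 0 < 1 < 2 < 3 < 4 and write every simplex with vertices in increasing order. Then dim K = 1 and the simplices of K are:

  0-simplices (5): [0], [1], [2], [3], [4]
  1-simplices (6): [0,1], [0,2], [1,2], [1,3], [1,4], [3,4]

giving chain groups C_0 ≅ Z^5, C_1 ≅ Z^6.

∂_1: C_1 → C_0 is given by ∂[p,q] = [q] − [p].
This gives a 5×6 integer matrix of rank 4; reducing to Smith normal form yields diagonal entries (1,1,1,1).

Reading off H_k = ker ∂_k / im ∂_{k+1}:

  H_0: rank C_0 − rank ∂_1 = 5 − 4 = 1, and the invariant factors of ∂_1 are all 1, so H_0 ≅ Z.
  H_1: rank ker ∂_1 − rank ∂_2 = (6 − 4) − 0 = 2, and there is no ∂_2, so H_1 ≅ Z^2.

Hence the Betti numbers are b_0 = 1, b_1 = 2.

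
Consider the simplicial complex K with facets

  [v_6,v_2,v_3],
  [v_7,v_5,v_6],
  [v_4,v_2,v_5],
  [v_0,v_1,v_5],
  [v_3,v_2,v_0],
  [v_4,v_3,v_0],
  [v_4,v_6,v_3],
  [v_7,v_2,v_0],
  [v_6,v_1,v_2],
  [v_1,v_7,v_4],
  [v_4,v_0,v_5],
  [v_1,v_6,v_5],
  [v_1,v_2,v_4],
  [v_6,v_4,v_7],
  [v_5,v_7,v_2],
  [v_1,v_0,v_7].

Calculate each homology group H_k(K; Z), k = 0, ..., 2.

Order the vertices as v_0 < v_1 < v_2 < v_3 < v_4 < v_5 < v_6 < v_7. Listing each simplex with vertices in this order, K has dimension 2 with simplices:

  0-simplices (8): [v_0], [v_1], [v_2], [v_3], [v_4], [v_5], [v_6], [v_7]
  1-simplices (24): (24 of them)
  2-simplices (16): (16 of them)

Hence C_0 ≅ Z^8, C_1 ≅ Z^24, C_2 ≅ Z^16.

∂_1: C_1 → C_0 sends each edge [p,q] (with p < q) to q − p. For instance
  ∂[v_2,v_4] = [v_4] − [v_2].
This gives a 8×24 integer matrix of rank 7; reducing to Smith normal form yields diagonal entries (1,1,1,1,1,1,1).

∂_2: C_2 → C_1 acts by ∂[p,q,r] = [q,r] − [p,r] + [p,q]. For instance
  ∂[v_2,v_4,v_5] = [v_4,v_5] − [v_2,v_5] + [v_2,v_4],
  ∂[v_4,v_6,v_7] = [v_6,v_7] − [v_4,v_7] + [v_4,v_6].
This gives a 24×16 integer matrix of rank 15; reducing to Smith normal form yields diagonal entries (1,1,1,1,1,1,1,1,1,1,1,1,1,1,1).

Computing H_k = (kernel of ∂_k) / (image of ∂_{k+1}):

  H_0: rank C_0 − rank ∂_1 = 8 − 7 = 1, and the invariant factors of ∂_1 are all 1, so H_0 ≅ Z.
  H_1: rank ker ∂_1 − rank ∂_2 = (24 − 7) − 15 = 2, and the invariant factors of ∂_2 are all 1, so H_1 ≅ Z^2.
  H_2: rank ker ∂_2 − rank ∂_3 = (16 − 15) − 0 = 1, and there is no ∂_3, so H_2 ≅ Z.

H_0 = Z,  H_1 = Z^2,  H_2 = Z.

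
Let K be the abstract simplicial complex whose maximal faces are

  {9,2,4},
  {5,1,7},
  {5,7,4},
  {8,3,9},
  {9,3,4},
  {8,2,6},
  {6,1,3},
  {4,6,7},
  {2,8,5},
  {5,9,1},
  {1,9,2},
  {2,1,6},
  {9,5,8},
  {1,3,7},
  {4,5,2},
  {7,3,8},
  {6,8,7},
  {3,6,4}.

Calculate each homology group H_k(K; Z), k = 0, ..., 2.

Order the vertices as 1 < 2 < 3 < 4 < 5 < 6 < 7 < 8 < 9. Listing each simplex with vertices in this order, K has dimension 2 with simplices:

  0-simplices (9): [1], [2], [3], [4], [5], [6], [7], [8], [9]
  1-simplices (27): (27 of them)
  2-simplices (18): [1,2,6], [1,2,9], [1,3,6], [1,3,7], [1,5,7], [1,5,9], [2,4,5], [2,4,9], [2,5,8], [2,6,8], [3,4,6], [3,4,9], [3,7,8], [3,8,9], [4,5,7], [4,6,7], [5,8,9], [6,7,8]

Hence C_0 ≅ Z^9, C_1 ≅ Z^27, C_2 ≅ Z^18.

Boundary ∂_1: C_1 → C_0 sends each edge [p,q] (with p < q) to q − p. For instance
  ∂[1,5] = [5] − [1].
The 9×27 boundary matrix has rank 8 and Smith normal form diag(1,1,1,1,1,1,1,1).

The boundary map ∂_2: C_2 → C_1 acts by ∂[p,q,r] = [q,r] − [p,r] + [p,q]. For instance
  ∂[3,7,8] = [7,8] − [3,8] + [3,7],
  ∂[3,8,9] = [8,9] − [3,9] + [3,8].
As a 27×18 matrix over Z this has rank 18, with invariant factors (1,1,1,1,1,1,1,1,1,1,1,1,1,1,1,1,1,2).

Reading off H_k = ker ∂_k / im ∂_{k+1}:

  H_0: rank C_0 − rank ∂_1 = 9 − 8 = 1, and the invariant factors of ∂_1 are all 1, so H_0 = Z.
  H_1: rank ker ∂_1 − rank ∂_2 = (27 − 8) − 18 = 1, and ∂_2 has invariant factor 2 > 1, so H_1 = Z ⊕ Z/2.
  H_2: rank ker ∂_2 − rank ∂_3 = (18 − 18) − 0 = 0, and there is no ∂_3, so H_2 = 0.

H_0 = Z,  H_1 = Z ⊕ Z/2,  H_2 = 0.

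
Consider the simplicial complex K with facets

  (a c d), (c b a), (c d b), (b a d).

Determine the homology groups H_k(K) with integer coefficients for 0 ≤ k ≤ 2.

Order the vertices as a < b < c < d. Listing each simplex with vertices in this order, K has dimension 2 with simplices:

  0-simplices (4): a, b, c, d
  1-simplices (6): ab, ac, ad, bc, bd, cd
  2-simplices (4): abc, abd, acd, bcd

so the chain groups are C_0 ≅ Z^4, C_1 ≅ Z^6, C_2 ≅ Z^4.

Boundary ∂_1: C_1 → C_0 maps an edge to its endpoints' difference, ∂[p,q] = q − p. For instance
  ∂ab = b − a.
The 4×6 boundary matrix has rank 3 and Smith normal form diag(1,1,1).

The boundary map ∂_2: C_2 → C_1 sends each 2-simplex [p,q,r] to [q,r] − [p,r] + [p,q]. For instance
  ∂abd = bd − ad + ab,
  ∂bcd = cd − bd + bc.
The 6×4 boundary matrix has rank 3 and Smith normal form diag(1,1,1).

Computing H_k = (kernel of ∂_k) / (image of ∂_{k+1}):

  H_0: rank C_0 − rank ∂_1 = 4 − 3 = 1, and the invariant factors of ∂_1 are all 1, so H_0 = Z.
  H_1: rank ker ∂_1 − rank ∂_2 = (6 − 3) − 3 = 0, and the invariant factors of ∂_2 are all 1, so H_1 = 0.
  H_2: rank ker ∂_2 − rank ∂_3 = (4 − 3) − 0 = 1, and there is no ∂_3, so H_2 = Z.

H_0 = Z,  H_1 = 0,  H_2 = Z.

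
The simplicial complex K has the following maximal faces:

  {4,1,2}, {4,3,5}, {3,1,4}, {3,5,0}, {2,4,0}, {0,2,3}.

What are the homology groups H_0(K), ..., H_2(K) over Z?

H_0 = Z,  H_1 = Z,  H_2 = 0.

K has 6 vertices, 12 edges, 6 triangles.
rank ∂_0 = 0, rank ∂_1 = 5 ⇒ b_0 = 6 − 0 − 5 = 1; all invariant factors of ∂_1 are 1 so no torsion. So H_0 ≅ Z.
rank ∂_1 = 5, rank ∂_2 = 6 ⇒ b_1 = 12 − 5 − 6 = 1; all invariant factors of ∂_2 are 1 so no torsion. So H_1 ≅ Z.
rank ∂_2 = 6, rank ∂_3 = 0 ⇒ b_2 = 6 − 6 − 0 = 0. So H_2 ≅ 0.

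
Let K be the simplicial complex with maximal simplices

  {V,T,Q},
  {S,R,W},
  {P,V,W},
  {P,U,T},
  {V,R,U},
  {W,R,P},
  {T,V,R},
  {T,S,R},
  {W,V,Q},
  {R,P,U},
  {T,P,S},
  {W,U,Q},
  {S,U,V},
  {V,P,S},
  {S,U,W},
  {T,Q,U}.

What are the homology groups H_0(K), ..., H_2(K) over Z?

Fix the vertex order P < Q < R < S < T < U < V < W and write every simplex with vertices in increasing order. Then dim K = 2 and the simplices of K are:

  0-simplices (8): P, Q, R, S, T, U, V, W
  1-simplices (24): PR, PS, PT, PU, PV, PW, QT, QU, QV, QW, RS, RT, RU, RV, RW, ST, SU, SV, SW, TU, TV, UV, UW, VW
  2-simplices (16): PRU, PRW, PST, PSV, PTU, PVW, QTU, QTV, QUW, QVW, RST, RSW, RTV, RUV, SUV, SUW

so the chain groups are C_0 ≅ Z^8, C_1 ≅ Z^24, C_2 ≅ Z^16.

Boundary ∂_1: C_1 → C_0 is given by ∂[p,q] = [q] − [p]. For instance
  ∂RT = T − R.
As a 8×24 matrix over Z this has rank 7, with invariant factors (1,1,1,1,1,1,1).

Boundary ∂_2: C_2 → C_1 acts by ∂[p,q,r] = [q,r] − [p,r] + [p,q]. For instance
  ∂PRW = RW − PW + PR,
  ∂SUV = UV − SV + SU.
As a 24×16 matrix over Z this has rank 15, with invariant factors (1,1,1,1,1,1,1,1,1,1,1,1,1,1,1).

From H_k ≅ ker(∂_k) / im(∂_{k+1}) we obtain:

  H_0: rank C_0 − rank ∂_1 = 8 − 7 = 1, and the invariant factors of ∂_1 are all 1, so H_0 ≅ Z.
  H_1: rank ker ∂_1 − rank ∂_2 = (24 − 7) − 15 = 2, and the invariant factors of ∂_2 are all 1, so H_1 ≅ Z^2.
  H_2: rank ker ∂_2 − rank ∂_3 = (16 − 15) − 0 = 1, and there is no ∂_3, so H_2 ≅ Z.

H_0 ≅ Z,  H_1 ≅ Z^2,  H_2 ≅ Z.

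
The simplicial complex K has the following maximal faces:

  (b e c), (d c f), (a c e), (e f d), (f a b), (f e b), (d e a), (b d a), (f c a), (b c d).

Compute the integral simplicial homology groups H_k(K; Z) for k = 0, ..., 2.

Order the vertices as a < b < c < d < e < f. Listing each simplex with vertices in this order, K has dimension 2 with simplices:

  0-simplices (6): a, b, c, d, e, f
  1-simplices (15): ab, ac, ad, ae, af, bc, bd, be, bf, cd, ce, cf, de, df, ef
  2-simplices (10): abd, abf, ace, acf, ade, bcd, bce, bef, cdf, def

Hence C_0 ≅ Z^6, C_1 ≅ Z^15, C_2 ≅ Z^10.

The boundary map ∂_1: C_1 → C_0 is given by ∂[p,q] = [q] − [p]. For instance
  ∂be = e − b.
As a 6×15 matrix over Z this has rank 5, with invariant factors (1,1,1,1,1).

Boundary ∂_2: C_2 → C_1 maps a triangle to the signed sum of its edges. For instance
  ∂ace = ce − ae + ac,
  ∂bcd = cd − bd + bc.
The resulting 15×10 matrix has rank 10, and its Smith normal form has invariant factors (1,1,1,1,1,1,1,1,1,2).

Now H_k = ker ∂_k / im ∂_{k+1}, so:

  H_0: rank C_0 − rank ∂_1 = 6 − 5 = 1, and the invariant factors of ∂_1 are all 1, so H_0 ≅ Z.
  H_1: rank ker ∂_1 − rank ∂_2 = (15 − 5) − 10 = 0, and ∂_2 has invariant factor 2 > 1, so H_1 ≅ Z_2.
  H_2: rank ker ∂_2 − rank ∂_3 = (10 − 10) − 0 = 0, and there is no ∂_3, so H_2 ≅ 0.

H_0 = Z,  H_1 = Z_2,  H_2 = 0.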